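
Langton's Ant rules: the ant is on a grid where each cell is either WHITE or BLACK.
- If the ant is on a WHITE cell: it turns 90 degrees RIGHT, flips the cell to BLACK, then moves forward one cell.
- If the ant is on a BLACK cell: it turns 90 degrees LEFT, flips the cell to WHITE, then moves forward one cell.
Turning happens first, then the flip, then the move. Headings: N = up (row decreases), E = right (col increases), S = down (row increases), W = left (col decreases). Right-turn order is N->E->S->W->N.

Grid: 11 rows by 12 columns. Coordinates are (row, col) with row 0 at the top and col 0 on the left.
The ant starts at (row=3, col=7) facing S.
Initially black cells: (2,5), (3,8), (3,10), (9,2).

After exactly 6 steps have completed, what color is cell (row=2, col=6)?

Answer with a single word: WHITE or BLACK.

Step 1: on WHITE (3,7): turn R to W, flip to black, move to (3,6). |black|=5
Step 2: on WHITE (3,6): turn R to N, flip to black, move to (2,6). |black|=6
Step 3: on WHITE (2,6): turn R to E, flip to black, move to (2,7). |black|=7
Step 4: on WHITE (2,7): turn R to S, flip to black, move to (3,7). |black|=8
Step 5: on BLACK (3,7): turn L to E, flip to white, move to (3,8). |black|=7
Step 6: on BLACK (3,8): turn L to N, flip to white, move to (2,8). |black|=6

Answer: BLACK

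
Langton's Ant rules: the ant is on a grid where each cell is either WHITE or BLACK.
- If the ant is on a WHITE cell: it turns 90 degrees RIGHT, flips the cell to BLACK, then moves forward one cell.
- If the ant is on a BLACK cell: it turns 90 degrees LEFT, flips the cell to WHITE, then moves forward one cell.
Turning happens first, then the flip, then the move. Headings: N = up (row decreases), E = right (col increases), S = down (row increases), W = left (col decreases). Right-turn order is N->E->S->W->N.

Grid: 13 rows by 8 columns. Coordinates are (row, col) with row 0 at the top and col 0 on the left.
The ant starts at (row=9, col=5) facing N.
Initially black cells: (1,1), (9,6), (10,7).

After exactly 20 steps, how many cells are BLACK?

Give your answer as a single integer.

Answer: 9

Derivation:
Step 1: on WHITE (9,5): turn R to E, flip to black, move to (9,6). |black|=4
Step 2: on BLACK (9,6): turn L to N, flip to white, move to (8,6). |black|=3
Step 3: on WHITE (8,6): turn R to E, flip to black, move to (8,7). |black|=4
Step 4: on WHITE (8,7): turn R to S, flip to black, move to (9,7). |black|=5
Step 5: on WHITE (9,7): turn R to W, flip to black, move to (9,6). |black|=6
Step 6: on WHITE (9,6): turn R to N, flip to black, move to (8,6). |black|=7
Step 7: on BLACK (8,6): turn L to W, flip to white, move to (8,5). |black|=6
Step 8: on WHITE (8,5): turn R to N, flip to black, move to (7,5). |black|=7
Step 9: on WHITE (7,5): turn R to E, flip to black, move to (7,6). |black|=8
Step 10: on WHITE (7,6): turn R to S, flip to black, move to (8,6). |black|=9
Step 11: on WHITE (8,6): turn R to W, flip to black, move to (8,5). |black|=10
Step 12: on BLACK (8,5): turn L to S, flip to white, move to (9,5). |black|=9
Step 13: on BLACK (9,5): turn L to E, flip to white, move to (9,6). |black|=8
Step 14: on BLACK (9,6): turn L to N, flip to white, move to (8,6). |black|=7
Step 15: on BLACK (8,6): turn L to W, flip to white, move to (8,5). |black|=6
Step 16: on WHITE (8,5): turn R to N, flip to black, move to (7,5). |black|=7
Step 17: on BLACK (7,5): turn L to W, flip to white, move to (7,4). |black|=6
Step 18: on WHITE (7,4): turn R to N, flip to black, move to (6,4). |black|=7
Step 19: on WHITE (6,4): turn R to E, flip to black, move to (6,5). |black|=8
Step 20: on WHITE (6,5): turn R to S, flip to black, move to (7,5). |black|=9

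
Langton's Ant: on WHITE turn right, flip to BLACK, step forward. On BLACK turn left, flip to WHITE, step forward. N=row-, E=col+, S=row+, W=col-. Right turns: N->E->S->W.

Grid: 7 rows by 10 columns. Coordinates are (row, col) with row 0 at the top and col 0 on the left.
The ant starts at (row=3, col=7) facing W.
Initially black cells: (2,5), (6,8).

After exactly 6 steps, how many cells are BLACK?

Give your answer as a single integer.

Step 1: on WHITE (3,7): turn R to N, flip to black, move to (2,7). |black|=3
Step 2: on WHITE (2,7): turn R to E, flip to black, move to (2,8). |black|=4
Step 3: on WHITE (2,8): turn R to S, flip to black, move to (3,8). |black|=5
Step 4: on WHITE (3,8): turn R to W, flip to black, move to (3,7). |black|=6
Step 5: on BLACK (3,7): turn L to S, flip to white, move to (4,7). |black|=5
Step 6: on WHITE (4,7): turn R to W, flip to black, move to (4,6). |black|=6

Answer: 6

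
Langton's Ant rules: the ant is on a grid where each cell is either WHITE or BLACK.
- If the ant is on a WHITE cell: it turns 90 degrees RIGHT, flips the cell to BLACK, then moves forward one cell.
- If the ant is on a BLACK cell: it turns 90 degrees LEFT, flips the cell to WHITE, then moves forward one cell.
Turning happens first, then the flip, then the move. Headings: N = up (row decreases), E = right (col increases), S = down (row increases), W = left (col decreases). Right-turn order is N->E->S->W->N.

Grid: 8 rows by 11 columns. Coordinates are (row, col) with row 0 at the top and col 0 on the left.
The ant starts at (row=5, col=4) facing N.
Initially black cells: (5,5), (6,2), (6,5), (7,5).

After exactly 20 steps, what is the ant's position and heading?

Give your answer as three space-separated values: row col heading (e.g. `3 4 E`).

Answer: 3 4 S

Derivation:
Step 1: on WHITE (5,4): turn R to E, flip to black, move to (5,5). |black|=5
Step 2: on BLACK (5,5): turn L to N, flip to white, move to (4,5). |black|=4
Step 3: on WHITE (4,5): turn R to E, flip to black, move to (4,6). |black|=5
Step 4: on WHITE (4,6): turn R to S, flip to black, move to (5,6). |black|=6
Step 5: on WHITE (5,6): turn R to W, flip to black, move to (5,5). |black|=7
Step 6: on WHITE (5,5): turn R to N, flip to black, move to (4,5). |black|=8
Step 7: on BLACK (4,5): turn L to W, flip to white, move to (4,4). |black|=7
Step 8: on WHITE (4,4): turn R to N, flip to black, move to (3,4). |black|=8
Step 9: on WHITE (3,4): turn R to E, flip to black, move to (3,5). |black|=9
Step 10: on WHITE (3,5): turn R to S, flip to black, move to (4,5). |black|=10
Step 11: on WHITE (4,5): turn R to W, flip to black, move to (4,4). |black|=11
Step 12: on BLACK (4,4): turn L to S, flip to white, move to (5,4). |black|=10
Step 13: on BLACK (5,4): turn L to E, flip to white, move to (5,5). |black|=9
Step 14: on BLACK (5,5): turn L to N, flip to white, move to (4,5). |black|=8
Step 15: on BLACK (4,5): turn L to W, flip to white, move to (4,4). |black|=7
Step 16: on WHITE (4,4): turn R to N, flip to black, move to (3,4). |black|=8
Step 17: on BLACK (3,4): turn L to W, flip to white, move to (3,3). |black|=7
Step 18: on WHITE (3,3): turn R to N, flip to black, move to (2,3). |black|=8
Step 19: on WHITE (2,3): turn R to E, flip to black, move to (2,4). |black|=9
Step 20: on WHITE (2,4): turn R to S, flip to black, move to (3,4). |black|=10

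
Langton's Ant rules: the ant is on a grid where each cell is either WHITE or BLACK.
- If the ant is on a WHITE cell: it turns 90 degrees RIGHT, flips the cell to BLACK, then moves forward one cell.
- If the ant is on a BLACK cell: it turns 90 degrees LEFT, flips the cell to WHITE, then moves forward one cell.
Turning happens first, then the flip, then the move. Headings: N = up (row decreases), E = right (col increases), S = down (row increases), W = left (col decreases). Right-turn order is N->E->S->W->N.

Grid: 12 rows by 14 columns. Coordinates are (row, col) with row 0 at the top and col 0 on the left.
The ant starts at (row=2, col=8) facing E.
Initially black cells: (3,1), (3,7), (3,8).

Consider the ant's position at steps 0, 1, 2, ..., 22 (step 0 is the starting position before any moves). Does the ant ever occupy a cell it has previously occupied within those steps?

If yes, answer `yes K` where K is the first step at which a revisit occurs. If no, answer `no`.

Step 1: on WHITE (2,8): turn R to S, flip to black, move to (3,8). |black|=4 — new cell
Step 2: on BLACK (3,8): turn L to E, flip to white, move to (3,9). |black|=3 — new cell
Step 3: on WHITE (3,9): turn R to S, flip to black, move to (4,9). |black|=4 — new cell
Step 4: on WHITE (4,9): turn R to W, flip to black, move to (4,8). |black|=5 — new cell
Step 5: on WHITE (4,8): turn R to N, flip to black, move to (3,8). |black|=6 — REVISIT

Answer: yes 5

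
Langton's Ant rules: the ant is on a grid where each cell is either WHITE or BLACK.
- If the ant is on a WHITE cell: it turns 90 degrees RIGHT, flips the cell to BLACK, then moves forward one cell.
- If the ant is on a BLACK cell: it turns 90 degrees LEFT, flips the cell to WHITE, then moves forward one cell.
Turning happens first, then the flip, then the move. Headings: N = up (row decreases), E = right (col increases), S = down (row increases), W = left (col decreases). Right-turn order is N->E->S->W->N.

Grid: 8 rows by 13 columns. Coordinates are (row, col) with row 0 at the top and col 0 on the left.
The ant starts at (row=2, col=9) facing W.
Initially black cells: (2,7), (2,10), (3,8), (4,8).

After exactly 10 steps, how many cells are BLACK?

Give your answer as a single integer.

Answer: 10

Derivation:
Step 1: on WHITE (2,9): turn R to N, flip to black, move to (1,9). |black|=5
Step 2: on WHITE (1,9): turn R to E, flip to black, move to (1,10). |black|=6
Step 3: on WHITE (1,10): turn R to S, flip to black, move to (2,10). |black|=7
Step 4: on BLACK (2,10): turn L to E, flip to white, move to (2,11). |black|=6
Step 5: on WHITE (2,11): turn R to S, flip to black, move to (3,11). |black|=7
Step 6: on WHITE (3,11): turn R to W, flip to black, move to (3,10). |black|=8
Step 7: on WHITE (3,10): turn R to N, flip to black, move to (2,10). |black|=9
Step 8: on WHITE (2,10): turn R to E, flip to black, move to (2,11). |black|=10
Step 9: on BLACK (2,11): turn L to N, flip to white, move to (1,11). |black|=9
Step 10: on WHITE (1,11): turn R to E, flip to black, move to (1,12). |black|=10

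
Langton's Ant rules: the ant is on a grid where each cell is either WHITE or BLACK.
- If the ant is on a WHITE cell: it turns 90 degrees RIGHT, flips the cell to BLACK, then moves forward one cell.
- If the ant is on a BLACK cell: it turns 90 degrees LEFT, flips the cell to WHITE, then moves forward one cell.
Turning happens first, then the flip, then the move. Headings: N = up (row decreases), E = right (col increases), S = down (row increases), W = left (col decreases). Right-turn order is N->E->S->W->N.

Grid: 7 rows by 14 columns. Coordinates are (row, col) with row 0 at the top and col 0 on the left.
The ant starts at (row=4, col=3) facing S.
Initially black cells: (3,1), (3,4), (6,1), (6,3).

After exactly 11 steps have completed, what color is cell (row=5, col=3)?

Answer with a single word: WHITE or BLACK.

Answer: BLACK

Derivation:
Step 1: on WHITE (4,3): turn R to W, flip to black, move to (4,2). |black|=5
Step 2: on WHITE (4,2): turn R to N, flip to black, move to (3,2). |black|=6
Step 3: on WHITE (3,2): turn R to E, flip to black, move to (3,3). |black|=7
Step 4: on WHITE (3,3): turn R to S, flip to black, move to (4,3). |black|=8
Step 5: on BLACK (4,3): turn L to E, flip to white, move to (4,4). |black|=7
Step 6: on WHITE (4,4): turn R to S, flip to black, move to (5,4). |black|=8
Step 7: on WHITE (5,4): turn R to W, flip to black, move to (5,3). |black|=9
Step 8: on WHITE (5,3): turn R to N, flip to black, move to (4,3). |black|=10
Step 9: on WHITE (4,3): turn R to E, flip to black, move to (4,4). |black|=11
Step 10: on BLACK (4,4): turn L to N, flip to white, move to (3,4). |black|=10
Step 11: on BLACK (3,4): turn L to W, flip to white, move to (3,3). |black|=9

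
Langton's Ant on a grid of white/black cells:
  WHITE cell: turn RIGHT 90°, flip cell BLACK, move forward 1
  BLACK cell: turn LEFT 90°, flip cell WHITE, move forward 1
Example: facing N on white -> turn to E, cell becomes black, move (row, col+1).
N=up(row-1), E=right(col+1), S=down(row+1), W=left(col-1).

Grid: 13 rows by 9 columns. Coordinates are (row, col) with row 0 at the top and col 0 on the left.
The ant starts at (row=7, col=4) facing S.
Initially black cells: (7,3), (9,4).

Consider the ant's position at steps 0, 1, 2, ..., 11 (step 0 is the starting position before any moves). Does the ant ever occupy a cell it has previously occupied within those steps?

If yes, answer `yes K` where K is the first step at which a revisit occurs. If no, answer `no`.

Answer: yes 5

Derivation:
Step 1: on WHITE (7,4): turn R to W, flip to black, move to (7,3). |black|=3 — new cell
Step 2: on BLACK (7,3): turn L to S, flip to white, move to (8,3). |black|=2 — new cell
Step 3: on WHITE (8,3): turn R to W, flip to black, move to (8,2). |black|=3 — new cell
Step 4: on WHITE (8,2): turn R to N, flip to black, move to (7,2). |black|=4 — new cell
Step 5: on WHITE (7,2): turn R to E, flip to black, move to (7,3). |black|=5 — REVISIT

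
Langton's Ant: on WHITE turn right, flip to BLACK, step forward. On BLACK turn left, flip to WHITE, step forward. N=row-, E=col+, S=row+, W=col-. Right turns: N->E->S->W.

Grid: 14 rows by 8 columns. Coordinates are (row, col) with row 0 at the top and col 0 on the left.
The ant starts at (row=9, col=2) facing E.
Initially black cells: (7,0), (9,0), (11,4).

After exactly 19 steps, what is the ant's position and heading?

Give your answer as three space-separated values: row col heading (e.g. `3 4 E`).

Answer: 7 1 N

Derivation:
Step 1: on WHITE (9,2): turn R to S, flip to black, move to (10,2). |black|=4
Step 2: on WHITE (10,2): turn R to W, flip to black, move to (10,1). |black|=5
Step 3: on WHITE (10,1): turn R to N, flip to black, move to (9,1). |black|=6
Step 4: on WHITE (9,1): turn R to E, flip to black, move to (9,2). |black|=7
Step 5: on BLACK (9,2): turn L to N, flip to white, move to (8,2). |black|=6
Step 6: on WHITE (8,2): turn R to E, flip to black, move to (8,3). |black|=7
Step 7: on WHITE (8,3): turn R to S, flip to black, move to (9,3). |black|=8
Step 8: on WHITE (9,3): turn R to W, flip to black, move to (9,2). |black|=9
Step 9: on WHITE (9,2): turn R to N, flip to black, move to (8,2). |black|=10
Step 10: on BLACK (8,2): turn L to W, flip to white, move to (8,1). |black|=9
Step 11: on WHITE (8,1): turn R to N, flip to black, move to (7,1). |black|=10
Step 12: on WHITE (7,1): turn R to E, flip to black, move to (7,2). |black|=11
Step 13: on WHITE (7,2): turn R to S, flip to black, move to (8,2). |black|=12
Step 14: on WHITE (8,2): turn R to W, flip to black, move to (8,1). |black|=13
Step 15: on BLACK (8,1): turn L to S, flip to white, move to (9,1). |black|=12
Step 16: on BLACK (9,1): turn L to E, flip to white, move to (9,2). |black|=11
Step 17: on BLACK (9,2): turn L to N, flip to white, move to (8,2). |black|=10
Step 18: on BLACK (8,2): turn L to W, flip to white, move to (8,1). |black|=9
Step 19: on WHITE (8,1): turn R to N, flip to black, move to (7,1). |black|=10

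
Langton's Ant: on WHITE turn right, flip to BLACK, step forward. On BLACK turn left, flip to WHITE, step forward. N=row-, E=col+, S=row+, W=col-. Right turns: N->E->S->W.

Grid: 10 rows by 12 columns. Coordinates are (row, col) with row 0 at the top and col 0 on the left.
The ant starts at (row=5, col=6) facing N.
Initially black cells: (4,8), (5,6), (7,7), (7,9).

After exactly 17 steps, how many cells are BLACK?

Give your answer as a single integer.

Step 1: on BLACK (5,6): turn L to W, flip to white, move to (5,5). |black|=3
Step 2: on WHITE (5,5): turn R to N, flip to black, move to (4,5). |black|=4
Step 3: on WHITE (4,5): turn R to E, flip to black, move to (4,6). |black|=5
Step 4: on WHITE (4,6): turn R to S, flip to black, move to (5,6). |black|=6
Step 5: on WHITE (5,6): turn R to W, flip to black, move to (5,5). |black|=7
Step 6: on BLACK (5,5): turn L to S, flip to white, move to (6,5). |black|=6
Step 7: on WHITE (6,5): turn R to W, flip to black, move to (6,4). |black|=7
Step 8: on WHITE (6,4): turn R to N, flip to black, move to (5,4). |black|=8
Step 9: on WHITE (5,4): turn R to E, flip to black, move to (5,5). |black|=9
Step 10: on WHITE (5,5): turn R to S, flip to black, move to (6,5). |black|=10
Step 11: on BLACK (6,5): turn L to E, flip to white, move to (6,6). |black|=9
Step 12: on WHITE (6,6): turn R to S, flip to black, move to (7,6). |black|=10
Step 13: on WHITE (7,6): turn R to W, flip to black, move to (7,5). |black|=11
Step 14: on WHITE (7,5): turn R to N, flip to black, move to (6,5). |black|=12
Step 15: on WHITE (6,5): turn R to E, flip to black, move to (6,6). |black|=13
Step 16: on BLACK (6,6): turn L to N, flip to white, move to (5,6). |black|=12
Step 17: on BLACK (5,6): turn L to W, flip to white, move to (5,5). |black|=11

Answer: 11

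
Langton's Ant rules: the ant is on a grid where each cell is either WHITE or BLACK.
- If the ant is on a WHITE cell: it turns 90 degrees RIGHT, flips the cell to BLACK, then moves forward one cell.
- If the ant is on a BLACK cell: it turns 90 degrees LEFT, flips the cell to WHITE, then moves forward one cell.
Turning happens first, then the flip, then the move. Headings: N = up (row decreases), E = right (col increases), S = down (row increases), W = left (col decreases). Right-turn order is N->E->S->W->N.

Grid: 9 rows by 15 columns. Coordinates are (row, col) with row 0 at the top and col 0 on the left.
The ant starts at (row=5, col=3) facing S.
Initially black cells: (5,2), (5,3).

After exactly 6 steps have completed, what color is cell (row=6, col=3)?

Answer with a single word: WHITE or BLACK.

Step 1: on BLACK (5,3): turn L to E, flip to white, move to (5,4). |black|=1
Step 2: on WHITE (5,4): turn R to S, flip to black, move to (6,4). |black|=2
Step 3: on WHITE (6,4): turn R to W, flip to black, move to (6,3). |black|=3
Step 4: on WHITE (6,3): turn R to N, flip to black, move to (5,3). |black|=4
Step 5: on WHITE (5,3): turn R to E, flip to black, move to (5,4). |black|=5
Step 6: on BLACK (5,4): turn L to N, flip to white, move to (4,4). |black|=4

Answer: BLACK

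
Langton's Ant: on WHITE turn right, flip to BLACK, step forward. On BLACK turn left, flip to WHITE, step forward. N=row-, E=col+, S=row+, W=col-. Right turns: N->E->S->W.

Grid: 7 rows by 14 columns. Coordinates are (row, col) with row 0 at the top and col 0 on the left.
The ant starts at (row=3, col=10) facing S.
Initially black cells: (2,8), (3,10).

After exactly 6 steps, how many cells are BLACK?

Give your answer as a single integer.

Step 1: on BLACK (3,10): turn L to E, flip to white, move to (3,11). |black|=1
Step 2: on WHITE (3,11): turn R to S, flip to black, move to (4,11). |black|=2
Step 3: on WHITE (4,11): turn R to W, flip to black, move to (4,10). |black|=3
Step 4: on WHITE (4,10): turn R to N, flip to black, move to (3,10). |black|=4
Step 5: on WHITE (3,10): turn R to E, flip to black, move to (3,11). |black|=5
Step 6: on BLACK (3,11): turn L to N, flip to white, move to (2,11). |black|=4

Answer: 4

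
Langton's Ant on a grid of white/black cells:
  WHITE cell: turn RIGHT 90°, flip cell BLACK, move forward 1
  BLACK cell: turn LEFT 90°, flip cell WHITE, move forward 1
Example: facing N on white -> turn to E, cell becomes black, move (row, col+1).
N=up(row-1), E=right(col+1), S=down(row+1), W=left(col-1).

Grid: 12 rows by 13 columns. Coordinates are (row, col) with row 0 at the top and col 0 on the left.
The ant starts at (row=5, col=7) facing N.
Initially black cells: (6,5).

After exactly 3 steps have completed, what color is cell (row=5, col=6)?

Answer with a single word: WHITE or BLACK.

Step 1: on WHITE (5,7): turn R to E, flip to black, move to (5,8). |black|=2
Step 2: on WHITE (5,8): turn R to S, flip to black, move to (6,8). |black|=3
Step 3: on WHITE (6,8): turn R to W, flip to black, move to (6,7). |black|=4

Answer: WHITE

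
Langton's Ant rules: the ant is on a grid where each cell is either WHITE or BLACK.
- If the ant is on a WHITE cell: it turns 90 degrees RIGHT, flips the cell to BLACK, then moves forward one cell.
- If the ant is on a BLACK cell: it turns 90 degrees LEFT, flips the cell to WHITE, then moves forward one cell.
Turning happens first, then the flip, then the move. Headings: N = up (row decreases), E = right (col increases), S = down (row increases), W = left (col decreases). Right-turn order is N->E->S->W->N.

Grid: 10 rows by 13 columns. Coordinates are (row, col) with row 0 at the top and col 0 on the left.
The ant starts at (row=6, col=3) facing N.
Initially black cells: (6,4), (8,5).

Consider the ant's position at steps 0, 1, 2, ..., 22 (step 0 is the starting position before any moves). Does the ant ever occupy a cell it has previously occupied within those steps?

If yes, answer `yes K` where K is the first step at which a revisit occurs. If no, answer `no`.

Step 1: on WHITE (6,3): turn R to E, flip to black, move to (6,4). |black|=3 — new cell
Step 2: on BLACK (6,4): turn L to N, flip to white, move to (5,4). |black|=2 — new cell
Step 3: on WHITE (5,4): turn R to E, flip to black, move to (5,5). |black|=3 — new cell
Step 4: on WHITE (5,5): turn R to S, flip to black, move to (6,5). |black|=4 — new cell
Step 5: on WHITE (6,5): turn R to W, flip to black, move to (6,4). |black|=5 — REVISIT

Answer: yes 5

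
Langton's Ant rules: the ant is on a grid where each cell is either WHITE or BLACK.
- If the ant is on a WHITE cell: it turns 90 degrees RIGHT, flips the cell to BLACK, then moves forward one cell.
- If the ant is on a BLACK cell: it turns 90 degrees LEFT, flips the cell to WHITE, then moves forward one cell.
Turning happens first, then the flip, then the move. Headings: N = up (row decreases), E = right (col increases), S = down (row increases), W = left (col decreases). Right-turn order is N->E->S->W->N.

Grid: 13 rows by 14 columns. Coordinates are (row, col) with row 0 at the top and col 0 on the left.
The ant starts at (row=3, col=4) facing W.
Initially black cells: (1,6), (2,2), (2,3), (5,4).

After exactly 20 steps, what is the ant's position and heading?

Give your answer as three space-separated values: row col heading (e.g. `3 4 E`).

Answer: 7 4 W

Derivation:
Step 1: on WHITE (3,4): turn R to N, flip to black, move to (2,4). |black|=5
Step 2: on WHITE (2,4): turn R to E, flip to black, move to (2,5). |black|=6
Step 3: on WHITE (2,5): turn R to S, flip to black, move to (3,5). |black|=7
Step 4: on WHITE (3,5): turn R to W, flip to black, move to (3,4). |black|=8
Step 5: on BLACK (3,4): turn L to S, flip to white, move to (4,4). |black|=7
Step 6: on WHITE (4,4): turn R to W, flip to black, move to (4,3). |black|=8
Step 7: on WHITE (4,3): turn R to N, flip to black, move to (3,3). |black|=9
Step 8: on WHITE (3,3): turn R to E, flip to black, move to (3,4). |black|=10
Step 9: on WHITE (3,4): turn R to S, flip to black, move to (4,4). |black|=11
Step 10: on BLACK (4,4): turn L to E, flip to white, move to (4,5). |black|=10
Step 11: on WHITE (4,5): turn R to S, flip to black, move to (5,5). |black|=11
Step 12: on WHITE (5,5): turn R to W, flip to black, move to (5,4). |black|=12
Step 13: on BLACK (5,4): turn L to S, flip to white, move to (6,4). |black|=11
Step 14: on WHITE (6,4): turn R to W, flip to black, move to (6,3). |black|=12
Step 15: on WHITE (6,3): turn R to N, flip to black, move to (5,3). |black|=13
Step 16: on WHITE (5,3): turn R to E, flip to black, move to (5,4). |black|=14
Step 17: on WHITE (5,4): turn R to S, flip to black, move to (6,4). |black|=15
Step 18: on BLACK (6,4): turn L to E, flip to white, move to (6,5). |black|=14
Step 19: on WHITE (6,5): turn R to S, flip to black, move to (7,5). |black|=15
Step 20: on WHITE (7,5): turn R to W, flip to black, move to (7,4). |black|=16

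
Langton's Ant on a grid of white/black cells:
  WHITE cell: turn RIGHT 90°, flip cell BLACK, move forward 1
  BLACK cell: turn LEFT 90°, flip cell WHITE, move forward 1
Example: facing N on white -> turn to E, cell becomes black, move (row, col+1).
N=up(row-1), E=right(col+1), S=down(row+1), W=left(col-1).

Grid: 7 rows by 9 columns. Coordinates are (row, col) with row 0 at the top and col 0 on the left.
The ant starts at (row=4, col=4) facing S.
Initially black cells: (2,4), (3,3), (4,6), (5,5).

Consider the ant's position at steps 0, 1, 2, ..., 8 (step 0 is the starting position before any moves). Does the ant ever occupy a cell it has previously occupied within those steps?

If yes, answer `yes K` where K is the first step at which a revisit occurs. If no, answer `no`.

Answer: yes 6

Derivation:
Step 1: on WHITE (4,4): turn R to W, flip to black, move to (4,3). |black|=5 — new cell
Step 2: on WHITE (4,3): turn R to N, flip to black, move to (3,3). |black|=6 — new cell
Step 3: on BLACK (3,3): turn L to W, flip to white, move to (3,2). |black|=5 — new cell
Step 4: on WHITE (3,2): turn R to N, flip to black, move to (2,2). |black|=6 — new cell
Step 5: on WHITE (2,2): turn R to E, flip to black, move to (2,3). |black|=7 — new cell
Step 6: on WHITE (2,3): turn R to S, flip to black, move to (3,3). |black|=8 — REVISIT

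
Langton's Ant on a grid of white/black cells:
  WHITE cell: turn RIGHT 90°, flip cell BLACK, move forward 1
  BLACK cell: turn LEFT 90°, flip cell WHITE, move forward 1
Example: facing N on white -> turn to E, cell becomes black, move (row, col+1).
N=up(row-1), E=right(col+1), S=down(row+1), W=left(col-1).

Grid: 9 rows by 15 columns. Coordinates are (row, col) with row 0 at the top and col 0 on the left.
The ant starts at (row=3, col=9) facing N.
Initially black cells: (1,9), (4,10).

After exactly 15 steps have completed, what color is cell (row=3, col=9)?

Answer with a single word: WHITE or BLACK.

Step 1: on WHITE (3,9): turn R to E, flip to black, move to (3,10). |black|=3
Step 2: on WHITE (3,10): turn R to S, flip to black, move to (4,10). |black|=4
Step 3: on BLACK (4,10): turn L to E, flip to white, move to (4,11). |black|=3
Step 4: on WHITE (4,11): turn R to S, flip to black, move to (5,11). |black|=4
Step 5: on WHITE (5,11): turn R to W, flip to black, move to (5,10). |black|=5
Step 6: on WHITE (5,10): turn R to N, flip to black, move to (4,10). |black|=6
Step 7: on WHITE (4,10): turn R to E, flip to black, move to (4,11). |black|=7
Step 8: on BLACK (4,11): turn L to N, flip to white, move to (3,11). |black|=6
Step 9: on WHITE (3,11): turn R to E, flip to black, move to (3,12). |black|=7
Step 10: on WHITE (3,12): turn R to S, flip to black, move to (4,12). |black|=8
Step 11: on WHITE (4,12): turn R to W, flip to black, move to (4,11). |black|=9
Step 12: on WHITE (4,11): turn R to N, flip to black, move to (3,11). |black|=10
Step 13: on BLACK (3,11): turn L to W, flip to white, move to (3,10). |black|=9
Step 14: on BLACK (3,10): turn L to S, flip to white, move to (4,10). |black|=8
Step 15: on BLACK (4,10): turn L to E, flip to white, move to (4,11). |black|=7

Answer: BLACK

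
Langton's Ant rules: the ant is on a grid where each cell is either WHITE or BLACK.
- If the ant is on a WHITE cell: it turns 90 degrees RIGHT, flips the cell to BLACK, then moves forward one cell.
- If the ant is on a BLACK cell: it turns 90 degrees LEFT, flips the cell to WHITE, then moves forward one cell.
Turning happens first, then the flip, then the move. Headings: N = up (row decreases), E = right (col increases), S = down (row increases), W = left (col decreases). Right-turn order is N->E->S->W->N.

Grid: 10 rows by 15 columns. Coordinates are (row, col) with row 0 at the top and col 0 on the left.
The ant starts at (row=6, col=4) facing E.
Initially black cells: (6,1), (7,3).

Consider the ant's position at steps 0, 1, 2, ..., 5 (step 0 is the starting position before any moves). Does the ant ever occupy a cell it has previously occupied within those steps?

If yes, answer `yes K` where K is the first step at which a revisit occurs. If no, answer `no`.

Answer: no

Derivation:
Step 1: on WHITE (6,4): turn R to S, flip to black, move to (7,4). |black|=3 — new cell
Step 2: on WHITE (7,4): turn R to W, flip to black, move to (7,3). |black|=4 — new cell
Step 3: on BLACK (7,3): turn L to S, flip to white, move to (8,3). |black|=3 — new cell
Step 4: on WHITE (8,3): turn R to W, flip to black, move to (8,2). |black|=4 — new cell
Step 5: on WHITE (8,2): turn R to N, flip to black, move to (7,2). |black|=5 — new cell
No revisit within 5 steps.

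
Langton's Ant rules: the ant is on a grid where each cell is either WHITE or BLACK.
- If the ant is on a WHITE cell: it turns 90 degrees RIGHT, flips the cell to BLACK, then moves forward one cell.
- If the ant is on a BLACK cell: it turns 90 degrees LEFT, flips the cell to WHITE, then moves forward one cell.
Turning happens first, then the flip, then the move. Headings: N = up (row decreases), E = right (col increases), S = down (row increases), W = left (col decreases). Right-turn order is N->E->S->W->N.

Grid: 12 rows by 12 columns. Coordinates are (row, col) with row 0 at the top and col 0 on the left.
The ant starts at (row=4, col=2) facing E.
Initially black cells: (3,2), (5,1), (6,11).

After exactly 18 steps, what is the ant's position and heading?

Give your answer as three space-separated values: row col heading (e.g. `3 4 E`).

Step 1: on WHITE (4,2): turn R to S, flip to black, move to (5,2). |black|=4
Step 2: on WHITE (5,2): turn R to W, flip to black, move to (5,1). |black|=5
Step 3: on BLACK (5,1): turn L to S, flip to white, move to (6,1). |black|=4
Step 4: on WHITE (6,1): turn R to W, flip to black, move to (6,0). |black|=5
Step 5: on WHITE (6,0): turn R to N, flip to black, move to (5,0). |black|=6
Step 6: on WHITE (5,0): turn R to E, flip to black, move to (5,1). |black|=7
Step 7: on WHITE (5,1): turn R to S, flip to black, move to (6,1). |black|=8
Step 8: on BLACK (6,1): turn L to E, flip to white, move to (6,2). |black|=7
Step 9: on WHITE (6,2): turn R to S, flip to black, move to (7,2). |black|=8
Step 10: on WHITE (7,2): turn R to W, flip to black, move to (7,1). |black|=9
Step 11: on WHITE (7,1): turn R to N, flip to black, move to (6,1). |black|=10
Step 12: on WHITE (6,1): turn R to E, flip to black, move to (6,2). |black|=11
Step 13: on BLACK (6,2): turn L to N, flip to white, move to (5,2). |black|=10
Step 14: on BLACK (5,2): turn L to W, flip to white, move to (5,1). |black|=9
Step 15: on BLACK (5,1): turn L to S, flip to white, move to (6,1). |black|=8
Step 16: on BLACK (6,1): turn L to E, flip to white, move to (6,2). |black|=7
Step 17: on WHITE (6,2): turn R to S, flip to black, move to (7,2). |black|=8
Step 18: on BLACK (7,2): turn L to E, flip to white, move to (7,3). |black|=7

Answer: 7 3 E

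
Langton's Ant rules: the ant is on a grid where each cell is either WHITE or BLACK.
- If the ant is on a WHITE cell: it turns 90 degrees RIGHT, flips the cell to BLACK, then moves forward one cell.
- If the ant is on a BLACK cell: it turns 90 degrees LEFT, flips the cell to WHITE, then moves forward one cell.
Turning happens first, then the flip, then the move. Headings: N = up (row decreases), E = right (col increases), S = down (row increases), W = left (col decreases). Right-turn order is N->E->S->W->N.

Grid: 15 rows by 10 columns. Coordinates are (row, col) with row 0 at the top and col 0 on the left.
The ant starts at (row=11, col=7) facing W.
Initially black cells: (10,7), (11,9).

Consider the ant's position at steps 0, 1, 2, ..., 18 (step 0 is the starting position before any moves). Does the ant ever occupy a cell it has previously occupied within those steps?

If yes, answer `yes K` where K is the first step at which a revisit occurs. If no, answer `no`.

Step 1: on WHITE (11,7): turn R to N, flip to black, move to (10,7). |black|=3 — new cell
Step 2: on BLACK (10,7): turn L to W, flip to white, move to (10,6). |black|=2 — new cell
Step 3: on WHITE (10,6): turn R to N, flip to black, move to (9,6). |black|=3 — new cell
Step 4: on WHITE (9,6): turn R to E, flip to black, move to (9,7). |black|=4 — new cell
Step 5: on WHITE (9,7): turn R to S, flip to black, move to (10,7). |black|=5 — REVISIT

Answer: yes 5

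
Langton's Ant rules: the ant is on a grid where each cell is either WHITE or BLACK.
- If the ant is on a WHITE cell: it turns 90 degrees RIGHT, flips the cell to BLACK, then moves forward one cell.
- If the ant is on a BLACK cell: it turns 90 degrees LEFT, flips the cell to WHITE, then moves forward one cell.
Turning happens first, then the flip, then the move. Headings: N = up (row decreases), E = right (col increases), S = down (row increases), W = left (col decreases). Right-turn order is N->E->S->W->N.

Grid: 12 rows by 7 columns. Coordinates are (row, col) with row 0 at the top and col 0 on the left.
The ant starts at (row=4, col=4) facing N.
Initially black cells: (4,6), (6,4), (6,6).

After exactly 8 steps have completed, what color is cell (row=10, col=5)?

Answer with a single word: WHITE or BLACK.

Step 1: on WHITE (4,4): turn R to E, flip to black, move to (4,5). |black|=4
Step 2: on WHITE (4,5): turn R to S, flip to black, move to (5,5). |black|=5
Step 3: on WHITE (5,5): turn R to W, flip to black, move to (5,4). |black|=6
Step 4: on WHITE (5,4): turn R to N, flip to black, move to (4,4). |black|=7
Step 5: on BLACK (4,4): turn L to W, flip to white, move to (4,3). |black|=6
Step 6: on WHITE (4,3): turn R to N, flip to black, move to (3,3). |black|=7
Step 7: on WHITE (3,3): turn R to E, flip to black, move to (3,4). |black|=8
Step 8: on WHITE (3,4): turn R to S, flip to black, move to (4,4). |black|=9

Answer: WHITE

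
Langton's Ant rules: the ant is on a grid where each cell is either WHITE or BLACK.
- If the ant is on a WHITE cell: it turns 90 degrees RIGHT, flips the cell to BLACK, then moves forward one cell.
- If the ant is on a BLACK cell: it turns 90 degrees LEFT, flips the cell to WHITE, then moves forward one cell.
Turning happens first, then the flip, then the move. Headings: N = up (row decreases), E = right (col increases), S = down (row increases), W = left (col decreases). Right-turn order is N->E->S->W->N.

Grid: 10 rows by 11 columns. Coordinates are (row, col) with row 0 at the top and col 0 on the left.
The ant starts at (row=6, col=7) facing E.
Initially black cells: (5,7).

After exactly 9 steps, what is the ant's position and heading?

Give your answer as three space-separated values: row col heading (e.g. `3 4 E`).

Step 1: on WHITE (6,7): turn R to S, flip to black, move to (7,7). |black|=2
Step 2: on WHITE (7,7): turn R to W, flip to black, move to (7,6). |black|=3
Step 3: on WHITE (7,6): turn R to N, flip to black, move to (6,6). |black|=4
Step 4: on WHITE (6,6): turn R to E, flip to black, move to (6,7). |black|=5
Step 5: on BLACK (6,7): turn L to N, flip to white, move to (5,7). |black|=4
Step 6: on BLACK (5,7): turn L to W, flip to white, move to (5,6). |black|=3
Step 7: on WHITE (5,6): turn R to N, flip to black, move to (4,6). |black|=4
Step 8: on WHITE (4,6): turn R to E, flip to black, move to (4,7). |black|=5
Step 9: on WHITE (4,7): turn R to S, flip to black, move to (5,7). |black|=6

Answer: 5 7 S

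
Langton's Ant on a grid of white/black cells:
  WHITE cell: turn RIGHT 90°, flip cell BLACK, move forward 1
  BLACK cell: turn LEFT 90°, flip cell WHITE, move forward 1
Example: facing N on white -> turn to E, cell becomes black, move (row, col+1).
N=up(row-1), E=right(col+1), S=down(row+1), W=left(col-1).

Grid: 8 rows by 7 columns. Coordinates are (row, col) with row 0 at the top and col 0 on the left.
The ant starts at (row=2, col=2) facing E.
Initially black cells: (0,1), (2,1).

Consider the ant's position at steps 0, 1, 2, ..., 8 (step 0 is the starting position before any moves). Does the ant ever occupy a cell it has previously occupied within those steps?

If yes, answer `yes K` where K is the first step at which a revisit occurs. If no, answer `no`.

Answer: yes 7

Derivation:
Step 1: on WHITE (2,2): turn R to S, flip to black, move to (3,2). |black|=3 — new cell
Step 2: on WHITE (3,2): turn R to W, flip to black, move to (3,1). |black|=4 — new cell
Step 3: on WHITE (3,1): turn R to N, flip to black, move to (2,1). |black|=5 — new cell
Step 4: on BLACK (2,1): turn L to W, flip to white, move to (2,0). |black|=4 — new cell
Step 5: on WHITE (2,0): turn R to N, flip to black, move to (1,0). |black|=5 — new cell
Step 6: on WHITE (1,0): turn R to E, flip to black, move to (1,1). |black|=6 — new cell
Step 7: on WHITE (1,1): turn R to S, flip to black, move to (2,1). |black|=7 — REVISIT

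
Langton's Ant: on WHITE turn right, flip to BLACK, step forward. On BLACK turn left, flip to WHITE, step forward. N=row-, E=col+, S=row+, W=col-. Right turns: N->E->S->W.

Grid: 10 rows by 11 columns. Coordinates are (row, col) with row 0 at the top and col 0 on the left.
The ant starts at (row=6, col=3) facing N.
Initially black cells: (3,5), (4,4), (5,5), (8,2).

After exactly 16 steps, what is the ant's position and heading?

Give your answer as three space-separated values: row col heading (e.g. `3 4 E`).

Answer: 6 3 N

Derivation:
Step 1: on WHITE (6,3): turn R to E, flip to black, move to (6,4). |black|=5
Step 2: on WHITE (6,4): turn R to S, flip to black, move to (7,4). |black|=6
Step 3: on WHITE (7,4): turn R to W, flip to black, move to (7,3). |black|=7
Step 4: on WHITE (7,3): turn R to N, flip to black, move to (6,3). |black|=8
Step 5: on BLACK (6,3): turn L to W, flip to white, move to (6,2). |black|=7
Step 6: on WHITE (6,2): turn R to N, flip to black, move to (5,2). |black|=8
Step 7: on WHITE (5,2): turn R to E, flip to black, move to (5,3). |black|=9
Step 8: on WHITE (5,3): turn R to S, flip to black, move to (6,3). |black|=10
Step 9: on WHITE (6,3): turn R to W, flip to black, move to (6,2). |black|=11
Step 10: on BLACK (6,2): turn L to S, flip to white, move to (7,2). |black|=10
Step 11: on WHITE (7,2): turn R to W, flip to black, move to (7,1). |black|=11
Step 12: on WHITE (7,1): turn R to N, flip to black, move to (6,1). |black|=12
Step 13: on WHITE (6,1): turn R to E, flip to black, move to (6,2). |black|=13
Step 14: on WHITE (6,2): turn R to S, flip to black, move to (7,2). |black|=14
Step 15: on BLACK (7,2): turn L to E, flip to white, move to (7,3). |black|=13
Step 16: on BLACK (7,3): turn L to N, flip to white, move to (6,3). |black|=12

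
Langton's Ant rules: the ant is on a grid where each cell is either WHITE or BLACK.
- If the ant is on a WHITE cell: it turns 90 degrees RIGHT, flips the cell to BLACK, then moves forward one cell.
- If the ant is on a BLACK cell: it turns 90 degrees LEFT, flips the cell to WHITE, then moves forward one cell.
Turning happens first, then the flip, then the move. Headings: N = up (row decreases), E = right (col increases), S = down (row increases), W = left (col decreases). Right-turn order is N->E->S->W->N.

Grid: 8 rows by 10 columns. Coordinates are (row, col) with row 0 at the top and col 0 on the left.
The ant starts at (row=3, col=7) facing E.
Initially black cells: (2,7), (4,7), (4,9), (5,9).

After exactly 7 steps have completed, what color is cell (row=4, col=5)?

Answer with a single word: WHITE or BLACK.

Step 1: on WHITE (3,7): turn R to S, flip to black, move to (4,7). |black|=5
Step 2: on BLACK (4,7): turn L to E, flip to white, move to (4,8). |black|=4
Step 3: on WHITE (4,8): turn R to S, flip to black, move to (5,8). |black|=5
Step 4: on WHITE (5,8): turn R to W, flip to black, move to (5,7). |black|=6
Step 5: on WHITE (5,7): turn R to N, flip to black, move to (4,7). |black|=7
Step 6: on WHITE (4,7): turn R to E, flip to black, move to (4,8). |black|=8
Step 7: on BLACK (4,8): turn L to N, flip to white, move to (3,8). |black|=7

Answer: WHITE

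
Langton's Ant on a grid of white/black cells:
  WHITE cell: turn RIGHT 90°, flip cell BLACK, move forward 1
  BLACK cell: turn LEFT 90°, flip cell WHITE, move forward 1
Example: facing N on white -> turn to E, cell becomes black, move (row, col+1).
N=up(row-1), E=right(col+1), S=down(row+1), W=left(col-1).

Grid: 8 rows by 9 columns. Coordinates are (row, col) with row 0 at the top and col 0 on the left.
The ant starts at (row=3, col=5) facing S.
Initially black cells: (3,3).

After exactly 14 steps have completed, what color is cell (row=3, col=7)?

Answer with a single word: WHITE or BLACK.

Step 1: on WHITE (3,5): turn R to W, flip to black, move to (3,4). |black|=2
Step 2: on WHITE (3,4): turn R to N, flip to black, move to (2,4). |black|=3
Step 3: on WHITE (2,4): turn R to E, flip to black, move to (2,5). |black|=4
Step 4: on WHITE (2,5): turn R to S, flip to black, move to (3,5). |black|=5
Step 5: on BLACK (3,5): turn L to E, flip to white, move to (3,6). |black|=4
Step 6: on WHITE (3,6): turn R to S, flip to black, move to (4,6). |black|=5
Step 7: on WHITE (4,6): turn R to W, flip to black, move to (4,5). |black|=6
Step 8: on WHITE (4,5): turn R to N, flip to black, move to (3,5). |black|=7
Step 9: on WHITE (3,5): turn R to E, flip to black, move to (3,6). |black|=8
Step 10: on BLACK (3,6): turn L to N, flip to white, move to (2,6). |black|=7
Step 11: on WHITE (2,6): turn R to E, flip to black, move to (2,7). |black|=8
Step 12: on WHITE (2,7): turn R to S, flip to black, move to (3,7). |black|=9
Step 13: on WHITE (3,7): turn R to W, flip to black, move to (3,6). |black|=10
Step 14: on WHITE (3,6): turn R to N, flip to black, move to (2,6). |black|=11

Answer: BLACK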